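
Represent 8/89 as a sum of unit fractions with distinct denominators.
1/12 + 1/153 + 1/54468

Greedy algorithm:
8/89: ceiling(89/8) = 12, use 1/12
7/1068: ceiling(1068/7) = 153, use 1/153
1/54468: ceiling(54468/1) = 54468, use 1/54468
Result: 8/89 = 1/12 + 1/153 + 1/54468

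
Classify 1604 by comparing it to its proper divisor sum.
deficient

Proper divisors of 1604: sum = 1 + 2 + 4 + 401 + 802 = 1210
Since 1210 < 1604, 1604 is deficient.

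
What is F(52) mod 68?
35

Matrix identity: Q^n = [[F_(n+1), F_n], [F_n, F_(n-1)]] with Q = [[1,1],[1,0]].
n = 52 = 110100₂. Square-and-multiply, entries mod 68:
Q^1 = [[1,1],[1,0]]
Q^3 = (Q^1)²·Q = [[3,2],[2,1]]
Q^6 = (Q^3)² = [[13,8],[8,5]]
Q^13 = (Q^6)²·Q = [[37,29],[29,8]]
Q^26 = (Q^13)² = [[34,13],[13,21]]
Q^52 = (Q^26)² = [[33,35],[35,66]]
F_52 mod 68 = Q^52[0][1] = 35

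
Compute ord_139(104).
138

139 is prime, so ord(104) divides φ(139) = 138.
Divisors of 138: 1, 2, 3, 6, 23, 46, 69, 138.
Repeated squaring: 104^1 ≡ 104, 104^2 ≡ 113, 104^4 ≡ 120, 104^8 ≡ 83, 104^16 ≡ 78, 104^32 ≡ 107, 104^64 ≡ 51, 104^128 ≡ 99 (mod 139).
Test 104^d mod 139 for each divisor d in increasing order:
104^1 ≡ 104
104^2 ≡ 113
104^3 = 104^2·104^1 ≡ 76
104^6 = 104^4·104^2 ≡ 77
104^23 = 104^16·104^4·104^2·104^1 ≡ 97
104^46 = 104^32·104^8·104^4·104^2 ≡ 96
104^69 = 104^64·104^4·104^1 ≡ 138
104^138 = 104^128·104^8·104^2 ≡ 1  ← first divisor giving 1
The order is 138.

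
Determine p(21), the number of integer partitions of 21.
792

p(n) counts ways to write n as a sum of positive integers (order ignored).
Euler's pentagonal recurrence: p(k) = p(k-1) + p(k-2) - p(k-5) - p(k-7) + p(k-12) + p(k-15) - ... (offsets j(3j∓1)/2, signs ++--, p(0)=1, p(<0)=0).
DP table for k = 0..20: p(0)=1, p(1)=1, p(2)=2, p(3)=3, p(4)=5, p(5)=7, p(6)=11, p(7)=15, p(8)=22, p(9)=30, p(10)=42, p(11)=56, p(12)=77, p(13)=101, p(14)=135, p(15)=176, p(16)=231, p(17)=297, p(18)=385, p(19)=490, p(20)=627.
Final step: p(21) = p(20) + p(19) - p(16) - p(14) + p(9) + p(6)
= 627 + 490 - 231 - 135 + 30 + 11
= 792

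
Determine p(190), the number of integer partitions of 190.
1667727404093

p(n) counts ways to write n as a sum of positive integers (order ignored).
Euler's pentagonal recurrence: p(k) = p(k-1) + p(k-2) - p(k-5) - p(k-7) + p(k-12) + p(k-15) - ... (offsets j(3j∓1)/2, signs ++--, p(0)=1, p(<0)=0).
DP table for k = 0..189: p(0)=1, p(1)=1, p(2)=2, p(3)=3, p(4)=5, p(5)=7, p(6)=11, p(7)=15, p(8)=22, p(9)=30, p(10)=42, p(11)=56, p(12)=77, p(13)=101, p(14)=135, p(15)=176, p(16)=231, p(17)=297, p(18)=385, p(19)=490, p(20)=627, p(21)=792, p(22)=1002, p(23)=1255, p(24)=1575, p(25)=1958, p(26)=2436, p(27)=3010, p(28)=3718, p(29)=4565, p(30)=5604, p(31)=6842, p(32)=8349, p(33)=10143, p(34)=12310, p(35)=14883, p(36)=17977, p(37)=21637, p(38)=26015, p(39)=31185, p(40)=37338, p(41)=44583, p(42)=53174, p(43)=63261, p(44)=75175, p(45)=89134, p(46)=105558, p(47)=124754, p(48)=147273, p(49)=173525, p(50)=204226, p(51)=239943, p(52)=281589, p(53)=329931, p(54)=386155, p(55)=451276, p(56)=526823, p(57)=614154, p(58)=715220, p(59)=831820, p(60)=966467, p(61)=1121505, p(62)=1300156, p(63)=1505499, p(64)=1741630, p(65)=2012558, p(66)=2323520, p(67)=2679689, p(68)=3087735, p(69)=3554345, p(70)=4087968, p(71)=4697205, p(72)=5392783, p(73)=6185689, p(74)=7089500, p(75)=8118264, p(76)=9289091, p(77)=10619863, p(78)=12132164, p(79)=13848650, p(80)=15796476, p(81)=18004327, p(82)=20506255, p(83)=23338469, p(84)=26543660, p(85)=30167357, p(86)=34262962, p(87)=38887673, p(88)=44108109, p(89)=49995925, p(90)=56634173, p(91)=64112359, p(92)=72533807, p(93)=82010177, p(94)=92669720, p(95)=104651419, p(96)=118114304, p(97)=133230930, p(98)=150198136, p(99)=169229875, p(100)=190569292, p(101)=214481126, p(102)=241265379, p(103)=271248950, p(104)=304801365, p(105)=342325709, p(106)=384276336, p(107)=431149389, p(108)=483502844, p(109)=541946240, p(110)=607163746, p(111)=679903203, p(112)=761002156, p(113)=851376628, p(114)=952050665, p(115)=1064144451, p(116)=1188908248, p(117)=1327710076, p(118)=1482074143, p(119)=1653668665, p(120)=1844349560, p(121)=2056148051, p(122)=2291320912, p(123)=2552338241, p(124)=2841940500, p(125)=3163127352, p(126)=3519222692, p(127)=3913864295, p(128)=4351078600, p(129)=4835271870, p(130)=5371315400, p(131)=5964539504, p(132)=6620830889, p(133)=7346629512, p(134)=8149040695, p(135)=9035836076, p(136)=10015581680, p(137)=11097645016, p(138)=12292341831, p(139)=13610949895, p(140)=15065878135, p(141)=16670689208, p(142)=18440293320, p(143)=20390982757, p(144)=22540654445, p(145)=24908858009, p(146)=27517052599, p(147)=30388671978, p(148)=33549419497, p(149)=37027355200, p(150)=40853235313, p(151)=45060624582, p(152)=49686288421, p(153)=54770336324, p(154)=60356673280, p(155)=66493182097, p(156)=73232243759, p(157)=80630964769, p(158)=88751778802, p(159)=97662728555, p(160)=107438159466, p(161)=118159068427, p(162)=129913904637, p(163)=142798995930, p(164)=156919475295, p(165)=172389800255, p(166)=189334822579, p(167)=207890420102, p(168)=228204732751, p(169)=250438925115, p(170)=274768617130, p(171)=301384802048, p(172)=330495499613, p(173)=362326859895, p(174)=397125074750, p(175)=435157697830, p(176)=476715857290, p(177)=522115831195, p(178)=571701605655, p(179)=625846753120, p(180)=684957390936, p(181)=749474411781, p(182)=819876908323, p(183)=896684817527, p(184)=980462880430, p(185)=1071823774337, p(186)=1171432692373, p(187)=1280011042268, p(188)=1398341745571, p(189)=1527273599625.
Final step: p(190) = p(189) + p(188) - p(185) - p(183) + p(178) + p(175) - p(168) - p(164) + p(155) + p(150) - p(139) - p(133) + p(120) + p(113) - p(98) - p(90) + p(73) + p(64) - p(45) - p(35) + p(14) + p(3)
= 1527273599625 + 1398341745571 - 1071823774337 - 896684817527 + 571701605655 + 435157697830 - 228204732751 - 156919475295 + 66493182097 + 40853235313 - 13610949895 - 7346629512 + 1844349560 + 851376628 - 150198136 - 56634173 + 6185689 + 1741630 - 89134 - 14883 + 135 + 3
= 1667727404093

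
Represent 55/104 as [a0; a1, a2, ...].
[0; 1, 1, 8, 6]

Euclidean algorithm steps:
55 = 0 × 104 + 55
104 = 1 × 55 + 49
55 = 1 × 49 + 6
49 = 8 × 6 + 1
6 = 6 × 1 + 0
Continued fraction: [0; 1, 1, 8, 6]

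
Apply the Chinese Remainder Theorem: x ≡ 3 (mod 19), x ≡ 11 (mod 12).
155

Using Chinese Remainder Theorem:
M = 19 × 12 = 228
M1 = 12, M2 = 19
y1 = 12^(-1) mod 19 = 8
y2 = 19^(-1) mod 12 = 7
x = (3×12×8 + 11×19×7) mod 228 = 155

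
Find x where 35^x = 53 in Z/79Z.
59

Baby-step giant-step with step n = ⌈√79⌉ = 9.
Baby steps 35^j mod 79 (j:value) for j=0..8: 0:1, 1:35, 2:40, 3:57, 4:20, 5:68, 6:10, 7:34, 8:5.
Giant-step multiplier: 35^(-9) ≡ 35^(78-9) = 35^69 ≡ 14 (mod 79).
Giant steps γ_i = 53·14^i mod 79: γ_0=53, γ_1=31, γ_2=39, γ_3=72, γ_4=60, γ_5=50, γ_6=68 (in table at j=5).
x = i·n + j = 6·9 + 5 = 59.
Check: 35^59 ≡ 53 (mod 79).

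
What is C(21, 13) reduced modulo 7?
0

Using Lucas' theorem:
Write n=21 and k=13 in base 7:
n in base 7: [3, 0]
k in base 7: [1, 6]
C(21,13) mod 7 = ∏ C(n_i, k_i) mod 7
Digit binomials (mod 7): C(3,1) = 3; C(0,6) = 0 (k_i > n_i)
Product: 3 × 0 = 0 ≡ 0 (mod 7)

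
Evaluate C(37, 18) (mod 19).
1

Using Lucas' theorem:
Write n=37 and k=18 in base 19:
n in base 19: [1, 18]
k in base 19: [0, 18]
C(37,18) mod 19 = ∏ C(n_i, k_i) mod 19
Digit binomials (mod 19): C(1,0) = 1; C(18,18) = 1
Product: 1 × 1 = 1 ≡ 1 (mod 19)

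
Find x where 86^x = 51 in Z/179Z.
166

Baby-step giant-step with step n = ⌈√179⌉ = 14.
Baby steps 86^j mod 179 (j:value) for j=0..13: 0:1, 1:86, 2:57, 3:69, 4:27, 5:174, 6:107, 7:73, 8:13, 9:44, 10:25, 11:2, 12:172, 13:114.
Giant-step multiplier: 86^(-14) ≡ 86^(178-14) = 86^164 ≡ 48 (mod 179).
Giant steps γ_i = 51·48^i mod 179: γ_0=51, γ_1=121, γ_2=80, γ_3=81, γ_4=129, γ_5=106, γ_6=76, γ_7=68, γ_8=42, γ_9=47, γ_10=108, γ_11=172 (in table at j=12).
x = i·n + j = 11·14 + 12 = 166.
Check: 86^166 ≡ 51 (mod 179).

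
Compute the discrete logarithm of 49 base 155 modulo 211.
104

Baby-step giant-step with step n = ⌈√211⌉ = 15.
Baby steps 155^j mod 211 (j:value) for j=0..14: 0:1, 1:155, 2:182, 3:147, 4:208, 5:168, 6:87, 7:192, 8:9, 9:129, 10:161, 11:57, 12:184, 13:35, 14:150.
Giant-step multiplier: 155^(-15) ≡ 155^(210-15) = 155^195 ≡ 153 (mod 211).
Giant steps γ_i = 49·153^i mod 211: γ_0=49, γ_1=112, γ_2=45, γ_3=133, γ_4=93, γ_5=92, γ_6=150 (in table at j=14).
x = i·n + j = 6·15 + 14 = 104.
Check: 155^104 ≡ 49 (mod 211).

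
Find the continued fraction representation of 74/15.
[4; 1, 14]

Euclidean algorithm steps:
74 = 4 × 15 + 14
15 = 1 × 14 + 1
14 = 14 × 1 + 0
Continued fraction: [4; 1, 14]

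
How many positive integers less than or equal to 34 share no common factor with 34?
16

34 = 2 × 17
φ(n) = n × ∏(1 - 1/p) for each prime p dividing n
φ(34) = 34 × (1 - 1/2) × (1 - 1/17) = 16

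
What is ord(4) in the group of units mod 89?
11

89 is prime, so ord(4) divides φ(89) = 88.
Divisors of 88: 1, 2, 4, 8, 11, 22, 44, 88.
Repeated squaring: 4^1 ≡ 4, 4^2 ≡ 16, 4^4 ≡ 78, 4^8 ≡ 32, 4^16 ≡ 45, 4^32 ≡ 67, 4^64 ≡ 39 (mod 89).
Test 4^d mod 89 for each divisor d in increasing order:
4^1 ≡ 4
4^2 ≡ 16
4^4 ≡ 78
4^8 ≡ 32
4^11 = 4^8·4^2·4^1 ≡ 1  ← first divisor giving 1
The order is 11.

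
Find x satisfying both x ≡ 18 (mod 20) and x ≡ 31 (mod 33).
658

Using Chinese Remainder Theorem:
M = 20 × 33 = 660
M1 = 33, M2 = 20
y1 = 33^(-1) mod 20 = 17
y2 = 20^(-1) mod 33 = 5
x = (18×33×17 + 31×20×5) mod 660 = 658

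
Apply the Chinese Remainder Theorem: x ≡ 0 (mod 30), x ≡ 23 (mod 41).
720

Using Chinese Remainder Theorem:
M = 30 × 41 = 1230
M1 = 41, M2 = 30
y1 = 41^(-1) mod 30 = 11
y2 = 30^(-1) mod 41 = 26
x = (0×41×11 + 23×30×26) mod 1230 = 720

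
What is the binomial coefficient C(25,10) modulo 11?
0

Using Lucas' theorem:
Write n=25 and k=10 in base 11:
n in base 11: [2, 3]
k in base 11: [0, 10]
C(25,10) mod 11 = ∏ C(n_i, k_i) mod 11
Digit binomials (mod 11): C(2,0) = 1; C(3,10) = 0 (k_i > n_i)
Product: 1 × 0 = 0 ≡ 0 (mod 11)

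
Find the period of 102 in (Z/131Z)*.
65

131 is prime, so ord(102) divides φ(131) = 130.
Divisors of 130: 1, 2, 5, 10, 13, 26, 65, 130.
Repeated squaring: 102^1 ≡ 102, 102^2 ≡ 55, 102^4 ≡ 12, 102^8 ≡ 13, 102^16 ≡ 38, 102^32 ≡ 3, 102^64 ≡ 9, 102^128 ≡ 81 (mod 131).
Test 102^d mod 131 for each divisor d in increasing order:
102^1 ≡ 102
102^2 ≡ 55
102^5 = 102^4·102^1 ≡ 45
102^10 = 102^8·102^2 ≡ 60
102^13 = 102^8·102^4·102^1 ≡ 61
102^26 = 102^16·102^8·102^2 ≡ 53
102^65 = 102^64·102^1 ≡ 1  ← first divisor giving 1
The order is 65.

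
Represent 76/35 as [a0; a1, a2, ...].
[2; 5, 1, 5]

Euclidean algorithm steps:
76 = 2 × 35 + 6
35 = 5 × 6 + 5
6 = 1 × 5 + 1
5 = 5 × 1 + 0
Continued fraction: [2; 5, 1, 5]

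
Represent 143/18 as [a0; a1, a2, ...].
[7; 1, 17]

Euclidean algorithm steps:
143 = 7 × 18 + 17
18 = 1 × 17 + 1
17 = 17 × 1 + 0
Continued fraction: [7; 1, 17]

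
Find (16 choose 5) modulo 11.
1

Using Lucas' theorem:
Write n=16 and k=5 in base 11:
n in base 11: [1, 5]
k in base 11: [0, 5]
C(16,5) mod 11 = ∏ C(n_i, k_i) mod 11
Digit binomials (mod 11): C(1,0) = 1; C(5,5) = 1
Product: 1 × 1 = 1 ≡ 1 (mod 11)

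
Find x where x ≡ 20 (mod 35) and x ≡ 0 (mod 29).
580

Using Chinese Remainder Theorem:
M = 35 × 29 = 1015
M1 = 29, M2 = 35
y1 = 29^(-1) mod 35 = 29
y2 = 35^(-1) mod 29 = 5
x = (20×29×29 + 0×35×5) mod 1015 = 580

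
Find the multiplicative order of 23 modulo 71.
14

71 is prime, so ord(23) divides φ(71) = 70.
Divisors of 70: 1, 2, 5, 7, 10, 14, 35, 70.
Repeated squaring: 23^1 ≡ 23, 23^2 ≡ 32, 23^4 ≡ 30, 23^8 ≡ 48, 23^16 ≡ 32, 23^32 ≡ 30, 23^64 ≡ 48 (mod 71).
Test 23^d mod 71 for each divisor d in increasing order:
23^1 ≡ 23
23^2 ≡ 32
23^5 = 23^4·23^1 ≡ 51
23^7 = 23^4·23^2·23^1 ≡ 70
23^10 = 23^8·23^2 ≡ 45
23^14 = 23^8·23^4·23^2 ≡ 1  ← first divisor giving 1
The order is 14.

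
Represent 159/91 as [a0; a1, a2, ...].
[1; 1, 2, 1, 22]

Euclidean algorithm steps:
159 = 1 × 91 + 68
91 = 1 × 68 + 23
68 = 2 × 23 + 22
23 = 1 × 22 + 1
22 = 22 × 1 + 0
Continued fraction: [1; 1, 2, 1, 22]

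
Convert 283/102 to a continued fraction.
[2; 1, 3, 2, 3, 3]

Euclidean algorithm steps:
283 = 2 × 102 + 79
102 = 1 × 79 + 23
79 = 3 × 23 + 10
23 = 2 × 10 + 3
10 = 3 × 3 + 1
3 = 3 × 1 + 0
Continued fraction: [2; 1, 3, 2, 3, 3]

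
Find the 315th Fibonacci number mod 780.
650

Matrix identity: Q^n = [[F_(n+1), F_n], [F_n, F_(n-1)]] with Q = [[1,1],[1,0]].
n = 315 = 100111011₂. Square-and-multiply, entries mod 780:
Q^1 = [[1,1],[1,0]]
Q^2 = (Q^1)² = [[2,1],[1,1]]
Q^4 = (Q^2)² = [[5,3],[3,2]]
Q^9 = (Q^4)²·Q = [[55,34],[34,21]]
Q^19 = (Q^9)²·Q = [[525,281],[281,244]]
Q^39 = (Q^19)²·Q = [[495,466],[466,29]]
Q^78 = (Q^39)² = [[421,44],[44,377]]
Q^157 = (Q^78)²·Q = [[569,557],[557,12]]
Q^315 = (Q^157)²·Q = [[567,650],[650,697]]
F_315 mod 780 = Q^315[0][1] = 650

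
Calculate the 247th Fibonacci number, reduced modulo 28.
13

Matrix identity: Q^n = [[F_(n+1), F_n], [F_n, F_(n-1)]] with Q = [[1,1],[1,0]].
n = 247 = 11110111₂. Square-and-multiply, entries mod 28:
Q^1 = [[1,1],[1,0]]
Q^3 = (Q^1)²·Q = [[3,2],[2,1]]
Q^7 = (Q^3)²·Q = [[21,13],[13,8]]
Q^15 = (Q^7)²·Q = [[7,22],[22,13]]
Q^30 = (Q^15)² = [[1,20],[20,9]]
Q^61 = (Q^30)²·Q = [[13,9],[9,4]]
Q^123 = (Q^61)²·Q = [[11,26],[26,13]]
Q^247 = (Q^123)²·Q = [[21,13],[13,8]]
F_247 mod 28 = Q^247[0][1] = 13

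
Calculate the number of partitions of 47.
124754

p(n) counts ways to write n as a sum of positive integers (order ignored).
Euler's pentagonal recurrence: p(k) = p(k-1) + p(k-2) - p(k-5) - p(k-7) + p(k-12) + p(k-15) - ... (offsets j(3j∓1)/2, signs ++--, p(0)=1, p(<0)=0).
DP table for k = 0..46: p(0)=1, p(1)=1, p(2)=2, p(3)=3, p(4)=5, p(5)=7, p(6)=11, p(7)=15, p(8)=22, p(9)=30, p(10)=42, p(11)=56, p(12)=77, p(13)=101, p(14)=135, p(15)=176, p(16)=231, p(17)=297, p(18)=385, p(19)=490, p(20)=627, p(21)=792, p(22)=1002, p(23)=1255, p(24)=1575, p(25)=1958, p(26)=2436, p(27)=3010, p(28)=3718, p(29)=4565, p(30)=5604, p(31)=6842, p(32)=8349, p(33)=10143, p(34)=12310, p(35)=14883, p(36)=17977, p(37)=21637, p(38)=26015, p(39)=31185, p(40)=37338, p(41)=44583, p(42)=53174, p(43)=63261, p(44)=75175, p(45)=89134, p(46)=105558.
Final step: p(47) = p(46) + p(45) - p(42) - p(40) + p(35) + p(32) - p(25) - p(21) + p(12) + p(7)
= 105558 + 89134 - 53174 - 37338 + 14883 + 8349 - 1958 - 792 + 77 + 15
= 124754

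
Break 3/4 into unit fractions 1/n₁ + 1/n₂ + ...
1/2 + 1/4

Greedy algorithm:
3/4: ceiling(4/3) = 2, use 1/2
1/4: ceiling(4/1) = 4, use 1/4
Result: 3/4 = 1/2 + 1/4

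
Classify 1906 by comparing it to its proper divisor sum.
deficient

Proper divisors of 1906: sum = 1 + 2 + 953 = 956
Since 956 < 1906, 1906 is deficient.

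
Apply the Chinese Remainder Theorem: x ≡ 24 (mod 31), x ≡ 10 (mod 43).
1171

Using Chinese Remainder Theorem:
M = 31 × 43 = 1333
M1 = 43, M2 = 31
y1 = 43^(-1) mod 31 = 13
y2 = 31^(-1) mod 43 = 25
x = (24×43×13 + 10×31×25) mod 1333 = 1171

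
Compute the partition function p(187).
1280011042268

p(n) counts ways to write n as a sum of positive integers (order ignored).
Euler's pentagonal recurrence: p(k) = p(k-1) + p(k-2) - p(k-5) - p(k-7) + p(k-12) + p(k-15) - ... (offsets j(3j∓1)/2, signs ++--, p(0)=1, p(<0)=0).
DP table for k = 0..186: p(0)=1, p(1)=1, p(2)=2, p(3)=3, p(4)=5, p(5)=7, p(6)=11, p(7)=15, p(8)=22, p(9)=30, p(10)=42, p(11)=56, p(12)=77, p(13)=101, p(14)=135, p(15)=176, p(16)=231, p(17)=297, p(18)=385, p(19)=490, p(20)=627, p(21)=792, p(22)=1002, p(23)=1255, p(24)=1575, p(25)=1958, p(26)=2436, p(27)=3010, p(28)=3718, p(29)=4565, p(30)=5604, p(31)=6842, p(32)=8349, p(33)=10143, p(34)=12310, p(35)=14883, p(36)=17977, p(37)=21637, p(38)=26015, p(39)=31185, p(40)=37338, p(41)=44583, p(42)=53174, p(43)=63261, p(44)=75175, p(45)=89134, p(46)=105558, p(47)=124754, p(48)=147273, p(49)=173525, p(50)=204226, p(51)=239943, p(52)=281589, p(53)=329931, p(54)=386155, p(55)=451276, p(56)=526823, p(57)=614154, p(58)=715220, p(59)=831820, p(60)=966467, p(61)=1121505, p(62)=1300156, p(63)=1505499, p(64)=1741630, p(65)=2012558, p(66)=2323520, p(67)=2679689, p(68)=3087735, p(69)=3554345, p(70)=4087968, p(71)=4697205, p(72)=5392783, p(73)=6185689, p(74)=7089500, p(75)=8118264, p(76)=9289091, p(77)=10619863, p(78)=12132164, p(79)=13848650, p(80)=15796476, p(81)=18004327, p(82)=20506255, p(83)=23338469, p(84)=26543660, p(85)=30167357, p(86)=34262962, p(87)=38887673, p(88)=44108109, p(89)=49995925, p(90)=56634173, p(91)=64112359, p(92)=72533807, p(93)=82010177, p(94)=92669720, p(95)=104651419, p(96)=118114304, p(97)=133230930, p(98)=150198136, p(99)=169229875, p(100)=190569292, p(101)=214481126, p(102)=241265379, p(103)=271248950, p(104)=304801365, p(105)=342325709, p(106)=384276336, p(107)=431149389, p(108)=483502844, p(109)=541946240, p(110)=607163746, p(111)=679903203, p(112)=761002156, p(113)=851376628, p(114)=952050665, p(115)=1064144451, p(116)=1188908248, p(117)=1327710076, p(118)=1482074143, p(119)=1653668665, p(120)=1844349560, p(121)=2056148051, p(122)=2291320912, p(123)=2552338241, p(124)=2841940500, p(125)=3163127352, p(126)=3519222692, p(127)=3913864295, p(128)=4351078600, p(129)=4835271870, p(130)=5371315400, p(131)=5964539504, p(132)=6620830889, p(133)=7346629512, p(134)=8149040695, p(135)=9035836076, p(136)=10015581680, p(137)=11097645016, p(138)=12292341831, p(139)=13610949895, p(140)=15065878135, p(141)=16670689208, p(142)=18440293320, p(143)=20390982757, p(144)=22540654445, p(145)=24908858009, p(146)=27517052599, p(147)=30388671978, p(148)=33549419497, p(149)=37027355200, p(150)=40853235313, p(151)=45060624582, p(152)=49686288421, p(153)=54770336324, p(154)=60356673280, p(155)=66493182097, p(156)=73232243759, p(157)=80630964769, p(158)=88751778802, p(159)=97662728555, p(160)=107438159466, p(161)=118159068427, p(162)=129913904637, p(163)=142798995930, p(164)=156919475295, p(165)=172389800255, p(166)=189334822579, p(167)=207890420102, p(168)=228204732751, p(169)=250438925115, p(170)=274768617130, p(171)=301384802048, p(172)=330495499613, p(173)=362326859895, p(174)=397125074750, p(175)=435157697830, p(176)=476715857290, p(177)=522115831195, p(178)=571701605655, p(179)=625846753120, p(180)=684957390936, p(181)=749474411781, p(182)=819876908323, p(183)=896684817527, p(184)=980462880430, p(185)=1071823774337, p(186)=1171432692373.
Final step: p(187) = p(186) + p(185) - p(182) - p(180) + p(175) + p(172) - p(165) - p(161) + p(152) + p(147) - p(136) - p(130) + p(117) + p(110) - p(95) - p(87) + p(70) + p(61) - p(42) - p(32) + p(11) + p(0)
= 1171432692373 + 1071823774337 - 819876908323 - 684957390936 + 435157697830 + 330495499613 - 172389800255 - 118159068427 + 49686288421 + 30388671978 - 10015581680 - 5371315400 + 1327710076 + 607163746 - 104651419 - 38887673 + 4087968 + 1121505 - 53174 - 8349 + 56 + 1
= 1280011042268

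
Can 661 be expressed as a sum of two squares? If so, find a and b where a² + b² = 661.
6² + 25² (a=6, b=25)

Factorization: 661 = 661
By Fermat: n is sum of two squares iff every prime p ≡ 3 (mod 4) appears to even power.
All primes ≡ 3 (mod 4) appear to even power.
Search a = 0, 1, 2, … for 661 - a² a perfect square: first hit at a = 6: 661 - 36 = 625 = 25².
661 = 6² + 25² = 36 + 625 ✓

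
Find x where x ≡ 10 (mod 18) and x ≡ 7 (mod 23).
352

Using Chinese Remainder Theorem:
M = 18 × 23 = 414
M1 = 23, M2 = 18
y1 = 23^(-1) mod 18 = 11
y2 = 18^(-1) mod 23 = 9
x = (10×23×11 + 7×18×9) mod 414 = 352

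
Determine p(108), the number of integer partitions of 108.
483502844

p(n) counts ways to write n as a sum of positive integers (order ignored).
Euler's pentagonal recurrence: p(k) = p(k-1) + p(k-2) - p(k-5) - p(k-7) + p(k-12) + p(k-15) - ... (offsets j(3j∓1)/2, signs ++--, p(0)=1, p(<0)=0).
DP table for k = 0..107: p(0)=1, p(1)=1, p(2)=2, p(3)=3, p(4)=5, p(5)=7, p(6)=11, p(7)=15, p(8)=22, p(9)=30, p(10)=42, p(11)=56, p(12)=77, p(13)=101, p(14)=135, p(15)=176, p(16)=231, p(17)=297, p(18)=385, p(19)=490, p(20)=627, p(21)=792, p(22)=1002, p(23)=1255, p(24)=1575, p(25)=1958, p(26)=2436, p(27)=3010, p(28)=3718, p(29)=4565, p(30)=5604, p(31)=6842, p(32)=8349, p(33)=10143, p(34)=12310, p(35)=14883, p(36)=17977, p(37)=21637, p(38)=26015, p(39)=31185, p(40)=37338, p(41)=44583, p(42)=53174, p(43)=63261, p(44)=75175, p(45)=89134, p(46)=105558, p(47)=124754, p(48)=147273, p(49)=173525, p(50)=204226, p(51)=239943, p(52)=281589, p(53)=329931, p(54)=386155, p(55)=451276, p(56)=526823, p(57)=614154, p(58)=715220, p(59)=831820, p(60)=966467, p(61)=1121505, p(62)=1300156, p(63)=1505499, p(64)=1741630, p(65)=2012558, p(66)=2323520, p(67)=2679689, p(68)=3087735, p(69)=3554345, p(70)=4087968, p(71)=4697205, p(72)=5392783, p(73)=6185689, p(74)=7089500, p(75)=8118264, p(76)=9289091, p(77)=10619863, p(78)=12132164, p(79)=13848650, p(80)=15796476, p(81)=18004327, p(82)=20506255, p(83)=23338469, p(84)=26543660, p(85)=30167357, p(86)=34262962, p(87)=38887673, p(88)=44108109, p(89)=49995925, p(90)=56634173, p(91)=64112359, p(92)=72533807, p(93)=82010177, p(94)=92669720, p(95)=104651419, p(96)=118114304, p(97)=133230930, p(98)=150198136, p(99)=169229875, p(100)=190569292, p(101)=214481126, p(102)=241265379, p(103)=271248950, p(104)=304801365, p(105)=342325709, p(106)=384276336, p(107)=431149389.
Final step: p(108) = p(107) + p(106) - p(103) - p(101) + p(96) + p(93) - p(86) - p(82) + p(73) + p(68) - p(57) - p(51) + p(38) + p(31) - p(16) - p(8)
= 431149389 + 384276336 - 271248950 - 214481126 + 118114304 + 82010177 - 34262962 - 20506255 + 6185689 + 3087735 - 614154 - 239943 + 26015 + 6842 - 231 - 22
= 483502844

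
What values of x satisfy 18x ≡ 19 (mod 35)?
x ≡ 3 (mod 35)

gcd(18, 35) = 1, which divides 19, so solutions exist.
Find 18^(-1) mod 35 by the extended Euclidean algorithm:
35 = 1 × 18 + 17  ⟹  17 = (1)·35 + (-1)·18
18 = 1 × 17 + 1  ⟹  1 = (-1)·35 + (2)·18
So (2)·18 ≡ 1 (mod 35), i.e. 18^(-1) ≡ 2 (mod 35).
x ≡ 2 × 19 = 38 ≡ 3 (mod 35).
Check: 18 × 3 = 54 ≡ 19 (mod 35).
Unique solution: x ≡ 3 (mod 35)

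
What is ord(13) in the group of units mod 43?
21

43 is prime, so ord(13) divides φ(43) = 42.
Divisors of 42: 1, 2, 3, 6, 7, 14, 21, 42.
Repeated squaring: 13^1 ≡ 13, 13^2 ≡ 40, 13^4 ≡ 9, 13^8 ≡ 38, 13^16 ≡ 25, 13^32 ≡ 23 (mod 43).
Test 13^d mod 43 for each divisor d in increasing order:
13^1 ≡ 13
13^2 ≡ 40
13^3 = 13^2·13^1 ≡ 4
13^6 = 13^4·13^2 ≡ 16
13^7 = 13^4·13^2·13^1 ≡ 36
13^14 = 13^8·13^4·13^2 ≡ 6
13^21 = 13^16·13^4·13^1 ≡ 1  ← first divisor giving 1
The order is 21.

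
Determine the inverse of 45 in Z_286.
89

gcd(45, 286) = 1, so the inverse exists.
Extended Euclidean algorithm on (286, 45):
286 = 6 × 45 + 16  ⟹  16 = (1)·286 + (-6)·45
45 = 2 × 16 + 13  ⟹  13 = (-2)·286 + (13)·45
16 = 1 × 13 + 3  ⟹  3 = (3)·286 + (-19)·45
13 = 4 × 3 + 1  ⟹  1 = (-14)·286 + (89)·45
So (89)·45 ≡ 1 (mod 286), i.e. 45^(-1) ≡ 89 (mod 286).
Check: 45 × 89 = 4005 ≡ 1 (mod 286)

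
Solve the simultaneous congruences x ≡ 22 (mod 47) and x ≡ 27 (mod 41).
1667

Using Chinese Remainder Theorem:
M = 47 × 41 = 1927
M1 = 41, M2 = 47
y1 = 41^(-1) mod 47 = 39
y2 = 47^(-1) mod 41 = 7
x = (22×41×39 + 27×47×7) mod 1927 = 1667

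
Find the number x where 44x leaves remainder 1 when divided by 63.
53

gcd(44, 63) = 1, so the inverse exists.
Extended Euclidean algorithm on (63, 44):
63 = 1 × 44 + 19  ⟹  19 = (1)·63 + (-1)·44
44 = 2 × 19 + 6  ⟹  6 = (-2)·63 + (3)·44
19 = 3 × 6 + 1  ⟹  1 = (7)·63 + (-10)·44
So (-10)·44 ≡ 1 (mod 63), i.e. 44^(-1) ≡ -10 ≡ 53 (mod 63).
Check: 44 × 53 = 2332 ≡ 1 (mod 63)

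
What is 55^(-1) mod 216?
55

gcd(55, 216) = 1, so the inverse exists.
Extended Euclidean algorithm on (216, 55):
216 = 3 × 55 + 51  ⟹  51 = (1)·216 + (-3)·55
55 = 1 × 51 + 4  ⟹  4 = (-1)·216 + (4)·55
51 = 12 × 4 + 3  ⟹  3 = (13)·216 + (-51)·55
4 = 1 × 3 + 1  ⟹  1 = (-14)·216 + (55)·55
So (55)·55 ≡ 1 (mod 216), i.e. 55^(-1) ≡ 55 (mod 216).
Check: 55 × 55 = 3025 ≡ 1 (mod 216)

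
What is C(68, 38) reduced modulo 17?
0

Using Lucas' theorem:
Write n=68 and k=38 in base 17:
n in base 17: [4, 0]
k in base 17: [2, 4]
C(68,38) mod 17 = ∏ C(n_i, k_i) mod 17
Digit binomials (mod 17): C(4,2) = 6; C(0,4) = 0 (k_i > n_i)
Product: 6 × 0 = 0 ≡ 0 (mod 17)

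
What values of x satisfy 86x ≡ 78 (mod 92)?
x ≡ 33 (mod 46)

gcd(86, 92) = 2, which divides 78, so solutions exist.
Divide through by 2: 43x ≡ 39 (mod 46).
Find 43^(-1) mod 46 by the extended Euclidean algorithm:
46 = 1 × 43 + 3  ⟹  3 = (1)·46 + (-1)·43
43 = 14 × 3 + 1  ⟹  1 = (-14)·46 + (15)·43
So (15)·43 ≡ 1 (mod 46), i.e. 43^(-1) ≡ 15 (mod 46).
x ≡ 15 × 39 = 585 ≡ 33 (mod 46).
Check: 86 × 33 = 2838 ≡ 78 (mod 92).
x ≡ 33 (mod 46), giving 2 solutions mod 92.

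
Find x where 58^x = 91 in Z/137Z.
103

Baby-step giant-step with step n = ⌈√137⌉ = 12.
Baby steps 58^j mod 137 (j:value) for j=0..11: 0:1, 1:58, 2:76, 3:24, 4:22, 5:43, 6:28, 7:117, 8:73, 9:124, 10:68, 11:108.
Giant-step multiplier: 58^(-12) ≡ 58^(136-12) = 58^124 ≡ 18 (mod 137).
Giant steps γ_i = 91·18^i mod 137: γ_0=91, γ_1=131, γ_2=29, γ_3=111, γ_4=80, γ_5=70, γ_6=27, γ_7=75, γ_8=117 (in table at j=7).
x = i·n + j = 8·12 + 7 = 103.
Check: 58^103 ≡ 91 (mod 137).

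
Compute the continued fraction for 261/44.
[5; 1, 13, 1, 2]

Euclidean algorithm steps:
261 = 5 × 44 + 41
44 = 1 × 41 + 3
41 = 13 × 3 + 2
3 = 1 × 2 + 1
2 = 2 × 1 + 0
Continued fraction: [5; 1, 13, 1, 2]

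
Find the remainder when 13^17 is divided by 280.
13

Repeated squaring. Binary of 17 = 10001.
13^1 ≡ 13 (mod 280); 13^2 ≡ 169 (mod 280); 13^4 ≡ 1 (mod 280); 13^8 ≡ 1 (mod 280); 13^16 ≡ 1 (mod 280)
13^17 = 13^1 × 13^16 ≡ 13 (mod 280)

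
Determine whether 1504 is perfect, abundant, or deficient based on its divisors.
abundant

Proper divisors of 1504: sum = 1 + 2 + 4 + 8 + 16 + 32 + 47 + 94 + 188 + 376 + 752 = 1520
Since 1520 > 1504, 1504 is abundant.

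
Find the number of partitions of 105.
342325709

p(n) counts ways to write n as a sum of positive integers (order ignored).
Euler's pentagonal recurrence: p(k) = p(k-1) + p(k-2) - p(k-5) - p(k-7) + p(k-12) + p(k-15) - ... (offsets j(3j∓1)/2, signs ++--, p(0)=1, p(<0)=0).
DP table for k = 0..104: p(0)=1, p(1)=1, p(2)=2, p(3)=3, p(4)=5, p(5)=7, p(6)=11, p(7)=15, p(8)=22, p(9)=30, p(10)=42, p(11)=56, p(12)=77, p(13)=101, p(14)=135, p(15)=176, p(16)=231, p(17)=297, p(18)=385, p(19)=490, p(20)=627, p(21)=792, p(22)=1002, p(23)=1255, p(24)=1575, p(25)=1958, p(26)=2436, p(27)=3010, p(28)=3718, p(29)=4565, p(30)=5604, p(31)=6842, p(32)=8349, p(33)=10143, p(34)=12310, p(35)=14883, p(36)=17977, p(37)=21637, p(38)=26015, p(39)=31185, p(40)=37338, p(41)=44583, p(42)=53174, p(43)=63261, p(44)=75175, p(45)=89134, p(46)=105558, p(47)=124754, p(48)=147273, p(49)=173525, p(50)=204226, p(51)=239943, p(52)=281589, p(53)=329931, p(54)=386155, p(55)=451276, p(56)=526823, p(57)=614154, p(58)=715220, p(59)=831820, p(60)=966467, p(61)=1121505, p(62)=1300156, p(63)=1505499, p(64)=1741630, p(65)=2012558, p(66)=2323520, p(67)=2679689, p(68)=3087735, p(69)=3554345, p(70)=4087968, p(71)=4697205, p(72)=5392783, p(73)=6185689, p(74)=7089500, p(75)=8118264, p(76)=9289091, p(77)=10619863, p(78)=12132164, p(79)=13848650, p(80)=15796476, p(81)=18004327, p(82)=20506255, p(83)=23338469, p(84)=26543660, p(85)=30167357, p(86)=34262962, p(87)=38887673, p(88)=44108109, p(89)=49995925, p(90)=56634173, p(91)=64112359, p(92)=72533807, p(93)=82010177, p(94)=92669720, p(95)=104651419, p(96)=118114304, p(97)=133230930, p(98)=150198136, p(99)=169229875, p(100)=190569292, p(101)=214481126, p(102)=241265379, p(103)=271248950, p(104)=304801365.
Final step: p(105) = p(104) + p(103) - p(100) - p(98) + p(93) + p(90) - p(83) - p(79) + p(70) + p(65) - p(54) - p(48) + p(35) + p(28) - p(13) - p(5)
= 304801365 + 271248950 - 190569292 - 150198136 + 82010177 + 56634173 - 23338469 - 13848650 + 4087968 + 2012558 - 386155 - 147273 + 14883 + 3718 - 101 - 7
= 342325709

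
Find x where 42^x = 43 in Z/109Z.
6

Baby-step giant-step with step n = ⌈√109⌉ = 11.
Baby steps 42^j mod 109 (j:value) for j=0..10: 0:1, 1:42, 2:20, 3:77, 4:73, 5:14, 6:43, 7:62, 8:97, 9:41, 10:87.
h = 43 is already in the table at j=6, so x = 6.
Check: 42^6 ≡ 43 (mod 109).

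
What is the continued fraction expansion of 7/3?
[2; 3]

Euclidean algorithm steps:
7 = 2 × 3 + 1
3 = 3 × 1 + 0
Continued fraction: [2; 3]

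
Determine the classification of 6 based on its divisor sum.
perfect

Proper divisors of 6: sum = 1 + 2 + 3 = 6
Since 6 = 6, 6 is perfect.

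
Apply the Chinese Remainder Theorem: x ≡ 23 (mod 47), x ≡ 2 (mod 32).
258

Using Chinese Remainder Theorem:
M = 47 × 32 = 1504
M1 = 32, M2 = 47
y1 = 32^(-1) mod 47 = 25
y2 = 47^(-1) mod 32 = 15
x = (23×32×25 + 2×47×15) mod 1504 = 258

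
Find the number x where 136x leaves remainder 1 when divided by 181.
4

gcd(136, 181) = 1, so the inverse exists.
Extended Euclidean algorithm on (181, 136):
181 = 1 × 136 + 45  ⟹  45 = (1)·181 + (-1)·136
136 = 3 × 45 + 1  ⟹  1 = (-3)·181 + (4)·136
So (4)·136 ≡ 1 (mod 181), i.e. 136^(-1) ≡ 4 (mod 181).
Check: 136 × 4 = 544 ≡ 1 (mod 181)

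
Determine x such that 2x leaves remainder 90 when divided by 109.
x ≡ 45 (mod 109)

gcd(2, 109) = 1, which divides 90, so solutions exist.
Find 2^(-1) mod 109 by the extended Euclidean algorithm:
109 = 54 × 2 + 1  ⟹  1 = (1)·109 + (-54)·2
So (-54)·2 ≡ 1 (mod 109), i.e. 2^(-1) ≡ -54 ≡ 55 (mod 109).
x ≡ 55 × 90 = 4950 ≡ 45 (mod 109).
Check: 2 × 45 = 90 ≡ 90 (mod 109).
Unique solution: x ≡ 45 (mod 109)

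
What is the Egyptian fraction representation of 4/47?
1/12 + 1/564

Greedy algorithm:
4/47: ceiling(47/4) = 12, use 1/12
1/564: ceiling(564/1) = 564, use 1/564
Result: 4/47 = 1/12 + 1/564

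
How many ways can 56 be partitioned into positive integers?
526823

p(n) counts ways to write n as a sum of positive integers (order ignored).
Euler's pentagonal recurrence: p(k) = p(k-1) + p(k-2) - p(k-5) - p(k-7) + p(k-12) + p(k-15) - ... (offsets j(3j∓1)/2, signs ++--, p(0)=1, p(<0)=0).
DP table for k = 0..55: p(0)=1, p(1)=1, p(2)=2, p(3)=3, p(4)=5, p(5)=7, p(6)=11, p(7)=15, p(8)=22, p(9)=30, p(10)=42, p(11)=56, p(12)=77, p(13)=101, p(14)=135, p(15)=176, p(16)=231, p(17)=297, p(18)=385, p(19)=490, p(20)=627, p(21)=792, p(22)=1002, p(23)=1255, p(24)=1575, p(25)=1958, p(26)=2436, p(27)=3010, p(28)=3718, p(29)=4565, p(30)=5604, p(31)=6842, p(32)=8349, p(33)=10143, p(34)=12310, p(35)=14883, p(36)=17977, p(37)=21637, p(38)=26015, p(39)=31185, p(40)=37338, p(41)=44583, p(42)=53174, p(43)=63261, p(44)=75175, p(45)=89134, p(46)=105558, p(47)=124754, p(48)=147273, p(49)=173525, p(50)=204226, p(51)=239943, p(52)=281589, p(53)=329931, p(54)=386155, p(55)=451276.
Final step: p(56) = p(55) + p(54) - p(51) - p(49) + p(44) + p(41) - p(34) - p(30) + p(21) + p(16) - p(5)
= 451276 + 386155 - 239943 - 173525 + 75175 + 44583 - 12310 - 5604 + 792 + 231 - 7
= 526823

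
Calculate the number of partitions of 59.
831820

p(n) counts ways to write n as a sum of positive integers (order ignored).
Euler's pentagonal recurrence: p(k) = p(k-1) + p(k-2) - p(k-5) - p(k-7) + p(k-12) + p(k-15) - ... (offsets j(3j∓1)/2, signs ++--, p(0)=1, p(<0)=0).
DP table for k = 0..58: p(0)=1, p(1)=1, p(2)=2, p(3)=3, p(4)=5, p(5)=7, p(6)=11, p(7)=15, p(8)=22, p(9)=30, p(10)=42, p(11)=56, p(12)=77, p(13)=101, p(14)=135, p(15)=176, p(16)=231, p(17)=297, p(18)=385, p(19)=490, p(20)=627, p(21)=792, p(22)=1002, p(23)=1255, p(24)=1575, p(25)=1958, p(26)=2436, p(27)=3010, p(28)=3718, p(29)=4565, p(30)=5604, p(31)=6842, p(32)=8349, p(33)=10143, p(34)=12310, p(35)=14883, p(36)=17977, p(37)=21637, p(38)=26015, p(39)=31185, p(40)=37338, p(41)=44583, p(42)=53174, p(43)=63261, p(44)=75175, p(45)=89134, p(46)=105558, p(47)=124754, p(48)=147273, p(49)=173525, p(50)=204226, p(51)=239943, p(52)=281589, p(53)=329931, p(54)=386155, p(55)=451276, p(56)=526823, p(57)=614154, p(58)=715220.
Final step: p(59) = p(58) + p(57) - p(54) - p(52) + p(47) + p(44) - p(37) - p(33) + p(24) + p(19) - p(8) - p(2)
= 715220 + 614154 - 386155 - 281589 + 124754 + 75175 - 21637 - 10143 + 1575 + 490 - 22 - 2
= 831820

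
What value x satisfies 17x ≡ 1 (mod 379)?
223

gcd(17, 379) = 1, so the inverse exists.
Extended Euclidean algorithm on (379, 17):
379 = 22 × 17 + 5  ⟹  5 = (1)·379 + (-22)·17
17 = 3 × 5 + 2  ⟹  2 = (-3)·379 + (67)·17
5 = 2 × 2 + 1  ⟹  1 = (7)·379 + (-156)·17
So (-156)·17 ≡ 1 (mod 379), i.e. 17^(-1) ≡ -156 ≡ 223 (mod 379).
Check: 17 × 223 = 3791 ≡ 1 (mod 379)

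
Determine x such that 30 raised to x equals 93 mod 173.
43

Baby-step giant-step with step n = ⌈√173⌉ = 14.
Baby steps 30^j mod 173 (j:value) for j=0..13: 0:1, 1:30, 2:35, 3:12, 4:14, 5:74, 6:144, 7:168, 8:23, 9:171, 10:113, 11:103, 12:149, 13:145.
Giant-step multiplier: 30^(-14) ≡ 30^(172-14) = 30^158 ≡ 90 (mod 173).
Giant steps γ_i = 93·90^i mod 173: γ_0=93, γ_1=66, γ_2=58, γ_3=30 (in table at j=1).
x = i·n + j = 3·14 + 1 = 43.
Check: 30^43 ≡ 93 (mod 173).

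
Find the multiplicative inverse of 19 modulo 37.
2

gcd(19, 37) = 1, so the inverse exists.
Extended Euclidean algorithm on (37, 19):
37 = 1 × 19 + 18  ⟹  18 = (1)·37 + (-1)·19
19 = 1 × 18 + 1  ⟹  1 = (-1)·37 + (2)·19
So (2)·19 ≡ 1 (mod 37), i.e. 19^(-1) ≡ 2 (mod 37).
Check: 19 × 2 = 38 ≡ 1 (mod 37)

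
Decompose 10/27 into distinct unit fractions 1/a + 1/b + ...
1/3 + 1/27

Greedy algorithm:
10/27: ceiling(27/10) = 3, use 1/3
1/27: ceiling(27/1) = 27, use 1/27
Result: 10/27 = 1/3 + 1/27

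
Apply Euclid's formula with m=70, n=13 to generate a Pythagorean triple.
(4731, 1820, 5069)

Euclid's formula: a = m² - n², b = 2mn, c = m² + n²
m = 70, n = 13
a = 70² - 13² = 4900 - 169 = 4731
b = 2 × 70 × 13 = 1820
c = 70² + 13² = 4900 + 169 = 5069
Verification: 4731² + 1820² = 22382361 + 3312400 = 25694761 = 5069² ✓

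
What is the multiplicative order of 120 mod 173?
172

173 is prime, so ord(120) divides φ(173) = 172.
Divisors of 172: 1, 2, 4, 43, 86, 172.
Repeated squaring: 120^1 ≡ 120, 120^2 ≡ 41, 120^4 ≡ 124, 120^8 ≡ 152, 120^16 ≡ 95, 120^32 ≡ 29, 120^64 ≡ 149, 120^128 ≡ 57 (mod 173).
Test 120^d mod 173 for each divisor d in increasing order:
120^1 ≡ 120
120^2 ≡ 41
120^4 ≡ 124
120^43 = 120^32·120^8·120^2·120^1 ≡ 80
120^86 = 120^64·120^16·120^4·120^2 ≡ 172
120^172 = 120^128·120^32·120^8·120^4 ≡ 1  ← first divisor giving 1
The order is 172.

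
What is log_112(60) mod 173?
164

Baby-step giant-step with step n = ⌈√173⌉ = 14.
Baby steps 112^j mod 173 (j:value) for j=0..13: 0:1, 1:112, 2:88, 3:168, 4:132, 5:79, 6:25, 7:32, 8:124, 9:48, 10:13, 11:72, 12:106, 13:108.
Giant-step multiplier: 112^(-14) ≡ 112^(172-14) = 112^158 ≡ 37 (mod 173).
Giant steps γ_i = 60·37^i mod 173: γ_0=60, γ_1=144, γ_2=138, γ_3=89, γ_4=6, γ_5=49, γ_6=83, γ_7=130, γ_8=139, γ_9=126, γ_10=164, γ_11=13 (in table at j=10).
x = i·n + j = 11·14 + 10 = 164.
Check: 112^164 ≡ 60 (mod 173).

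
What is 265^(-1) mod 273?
34

gcd(265, 273) = 1, so the inverse exists.
Extended Euclidean algorithm on (273, 265):
273 = 1 × 265 + 8  ⟹  8 = (1)·273 + (-1)·265
265 = 33 × 8 + 1  ⟹  1 = (-33)·273 + (34)·265
So (34)·265 ≡ 1 (mod 273), i.e. 265^(-1) ≡ 34 (mod 273).
Check: 265 × 34 = 9010 ≡ 1 (mod 273)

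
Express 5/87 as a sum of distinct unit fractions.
1/18 + 1/522

Greedy algorithm:
5/87: ceiling(87/5) = 18, use 1/18
1/522: ceiling(522/1) = 522, use 1/522
Result: 5/87 = 1/18 + 1/522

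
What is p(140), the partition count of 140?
15065878135

p(n) counts ways to write n as a sum of positive integers (order ignored).
Euler's pentagonal recurrence: p(k) = p(k-1) + p(k-2) - p(k-5) - p(k-7) + p(k-12) + p(k-15) - ... (offsets j(3j∓1)/2, signs ++--, p(0)=1, p(<0)=0).
DP table for k = 0..139: p(0)=1, p(1)=1, p(2)=2, p(3)=3, p(4)=5, p(5)=7, p(6)=11, p(7)=15, p(8)=22, p(9)=30, p(10)=42, p(11)=56, p(12)=77, p(13)=101, p(14)=135, p(15)=176, p(16)=231, p(17)=297, p(18)=385, p(19)=490, p(20)=627, p(21)=792, p(22)=1002, p(23)=1255, p(24)=1575, p(25)=1958, p(26)=2436, p(27)=3010, p(28)=3718, p(29)=4565, p(30)=5604, p(31)=6842, p(32)=8349, p(33)=10143, p(34)=12310, p(35)=14883, p(36)=17977, p(37)=21637, p(38)=26015, p(39)=31185, p(40)=37338, p(41)=44583, p(42)=53174, p(43)=63261, p(44)=75175, p(45)=89134, p(46)=105558, p(47)=124754, p(48)=147273, p(49)=173525, p(50)=204226, p(51)=239943, p(52)=281589, p(53)=329931, p(54)=386155, p(55)=451276, p(56)=526823, p(57)=614154, p(58)=715220, p(59)=831820, p(60)=966467, p(61)=1121505, p(62)=1300156, p(63)=1505499, p(64)=1741630, p(65)=2012558, p(66)=2323520, p(67)=2679689, p(68)=3087735, p(69)=3554345, p(70)=4087968, p(71)=4697205, p(72)=5392783, p(73)=6185689, p(74)=7089500, p(75)=8118264, p(76)=9289091, p(77)=10619863, p(78)=12132164, p(79)=13848650, p(80)=15796476, p(81)=18004327, p(82)=20506255, p(83)=23338469, p(84)=26543660, p(85)=30167357, p(86)=34262962, p(87)=38887673, p(88)=44108109, p(89)=49995925, p(90)=56634173, p(91)=64112359, p(92)=72533807, p(93)=82010177, p(94)=92669720, p(95)=104651419, p(96)=118114304, p(97)=133230930, p(98)=150198136, p(99)=169229875, p(100)=190569292, p(101)=214481126, p(102)=241265379, p(103)=271248950, p(104)=304801365, p(105)=342325709, p(106)=384276336, p(107)=431149389, p(108)=483502844, p(109)=541946240, p(110)=607163746, p(111)=679903203, p(112)=761002156, p(113)=851376628, p(114)=952050665, p(115)=1064144451, p(116)=1188908248, p(117)=1327710076, p(118)=1482074143, p(119)=1653668665, p(120)=1844349560, p(121)=2056148051, p(122)=2291320912, p(123)=2552338241, p(124)=2841940500, p(125)=3163127352, p(126)=3519222692, p(127)=3913864295, p(128)=4351078600, p(129)=4835271870, p(130)=5371315400, p(131)=5964539504, p(132)=6620830889, p(133)=7346629512, p(134)=8149040695, p(135)=9035836076, p(136)=10015581680, p(137)=11097645016, p(138)=12292341831, p(139)=13610949895.
Final step: p(140) = p(139) + p(138) - p(135) - p(133) + p(128) + p(125) - p(118) - p(114) + p(105) + p(100) - p(89) - p(83) + p(70) + p(63) - p(48) - p(40) + p(23) + p(14)
= 13610949895 + 12292341831 - 9035836076 - 7346629512 + 4351078600 + 3163127352 - 1482074143 - 952050665 + 342325709 + 190569292 - 49995925 - 23338469 + 4087968 + 1505499 - 147273 - 37338 + 1255 + 135
= 15065878135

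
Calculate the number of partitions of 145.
24908858009

p(n) counts ways to write n as a sum of positive integers (order ignored).
Euler's pentagonal recurrence: p(k) = p(k-1) + p(k-2) - p(k-5) - p(k-7) + p(k-12) + p(k-15) - ... (offsets j(3j∓1)/2, signs ++--, p(0)=1, p(<0)=0).
DP table for k = 0..144: p(0)=1, p(1)=1, p(2)=2, p(3)=3, p(4)=5, p(5)=7, p(6)=11, p(7)=15, p(8)=22, p(9)=30, p(10)=42, p(11)=56, p(12)=77, p(13)=101, p(14)=135, p(15)=176, p(16)=231, p(17)=297, p(18)=385, p(19)=490, p(20)=627, p(21)=792, p(22)=1002, p(23)=1255, p(24)=1575, p(25)=1958, p(26)=2436, p(27)=3010, p(28)=3718, p(29)=4565, p(30)=5604, p(31)=6842, p(32)=8349, p(33)=10143, p(34)=12310, p(35)=14883, p(36)=17977, p(37)=21637, p(38)=26015, p(39)=31185, p(40)=37338, p(41)=44583, p(42)=53174, p(43)=63261, p(44)=75175, p(45)=89134, p(46)=105558, p(47)=124754, p(48)=147273, p(49)=173525, p(50)=204226, p(51)=239943, p(52)=281589, p(53)=329931, p(54)=386155, p(55)=451276, p(56)=526823, p(57)=614154, p(58)=715220, p(59)=831820, p(60)=966467, p(61)=1121505, p(62)=1300156, p(63)=1505499, p(64)=1741630, p(65)=2012558, p(66)=2323520, p(67)=2679689, p(68)=3087735, p(69)=3554345, p(70)=4087968, p(71)=4697205, p(72)=5392783, p(73)=6185689, p(74)=7089500, p(75)=8118264, p(76)=9289091, p(77)=10619863, p(78)=12132164, p(79)=13848650, p(80)=15796476, p(81)=18004327, p(82)=20506255, p(83)=23338469, p(84)=26543660, p(85)=30167357, p(86)=34262962, p(87)=38887673, p(88)=44108109, p(89)=49995925, p(90)=56634173, p(91)=64112359, p(92)=72533807, p(93)=82010177, p(94)=92669720, p(95)=104651419, p(96)=118114304, p(97)=133230930, p(98)=150198136, p(99)=169229875, p(100)=190569292, p(101)=214481126, p(102)=241265379, p(103)=271248950, p(104)=304801365, p(105)=342325709, p(106)=384276336, p(107)=431149389, p(108)=483502844, p(109)=541946240, p(110)=607163746, p(111)=679903203, p(112)=761002156, p(113)=851376628, p(114)=952050665, p(115)=1064144451, p(116)=1188908248, p(117)=1327710076, p(118)=1482074143, p(119)=1653668665, p(120)=1844349560, p(121)=2056148051, p(122)=2291320912, p(123)=2552338241, p(124)=2841940500, p(125)=3163127352, p(126)=3519222692, p(127)=3913864295, p(128)=4351078600, p(129)=4835271870, p(130)=5371315400, p(131)=5964539504, p(132)=6620830889, p(133)=7346629512, p(134)=8149040695, p(135)=9035836076, p(136)=10015581680, p(137)=11097645016, p(138)=12292341831, p(139)=13610949895, p(140)=15065878135, p(141)=16670689208, p(142)=18440293320, p(143)=20390982757, p(144)=22540654445.
Final step: p(145) = p(144) + p(143) - p(140) - p(138) + p(133) + p(130) - p(123) - p(119) + p(110) + p(105) - p(94) - p(88) + p(75) + p(68) - p(53) - p(45) + p(28) + p(19) - p(0)
= 22540654445 + 20390982757 - 15065878135 - 12292341831 + 7346629512 + 5371315400 - 2552338241 - 1653668665 + 607163746 + 342325709 - 92669720 - 44108109 + 8118264 + 3087735 - 329931 - 89134 + 3718 + 490 - 1
= 24908858009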